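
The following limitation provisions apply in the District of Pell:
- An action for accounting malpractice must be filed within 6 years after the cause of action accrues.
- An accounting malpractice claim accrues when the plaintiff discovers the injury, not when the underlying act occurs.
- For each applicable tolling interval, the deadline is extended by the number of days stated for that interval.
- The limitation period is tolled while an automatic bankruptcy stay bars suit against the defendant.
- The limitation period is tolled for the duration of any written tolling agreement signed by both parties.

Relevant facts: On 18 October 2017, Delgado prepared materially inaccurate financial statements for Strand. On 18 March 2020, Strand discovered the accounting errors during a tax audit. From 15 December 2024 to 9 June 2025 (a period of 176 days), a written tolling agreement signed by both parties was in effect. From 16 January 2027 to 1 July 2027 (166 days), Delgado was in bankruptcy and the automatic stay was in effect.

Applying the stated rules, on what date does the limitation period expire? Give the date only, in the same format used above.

10 September 2026

Under the discovery rule, the claim accrued on 18 March 2020, when Strand discovered the injury — not on the 18 October 2017 date of the underlying act.
Adding the 6 years base period to 18 March 2020 gives a deadline of 18 March 2026, before any tolling.
The period was tolled for 176 days by the written tolling agreement (15 December 2024 to 9 June 2025), pushing the deadline to 10 September 2026.
By the time the automatic bankruptcy stay began on 16 January 2027, the limitation period had already expired on 10 September 2026; that interval cannot revive it.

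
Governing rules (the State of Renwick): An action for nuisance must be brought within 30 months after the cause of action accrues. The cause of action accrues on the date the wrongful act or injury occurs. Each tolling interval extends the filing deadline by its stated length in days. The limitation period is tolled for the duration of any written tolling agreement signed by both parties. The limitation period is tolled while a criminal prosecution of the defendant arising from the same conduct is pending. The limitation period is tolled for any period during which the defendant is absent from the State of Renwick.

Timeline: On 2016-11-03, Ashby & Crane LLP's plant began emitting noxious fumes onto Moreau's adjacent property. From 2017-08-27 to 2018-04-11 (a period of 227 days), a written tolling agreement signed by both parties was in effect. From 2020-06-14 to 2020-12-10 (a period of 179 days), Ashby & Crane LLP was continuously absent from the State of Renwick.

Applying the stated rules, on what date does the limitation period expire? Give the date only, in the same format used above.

The claim accrued on 2016-11-03, when the wrongful act occurred.
Adding the 30 months base period to 2016-11-03 gives a deadline of 2019-05-03, before any tolling.
The written tolling agreement from 2017-08-27 to 2018-04-11 tolled the period for 227 days, extending the deadline to 2019-12-16.
The defendant's absence from the jurisdiction starting 2020-06-14 came too late — the period had run on 2019-12-16 — and so does not extend the deadline.

2019-12-16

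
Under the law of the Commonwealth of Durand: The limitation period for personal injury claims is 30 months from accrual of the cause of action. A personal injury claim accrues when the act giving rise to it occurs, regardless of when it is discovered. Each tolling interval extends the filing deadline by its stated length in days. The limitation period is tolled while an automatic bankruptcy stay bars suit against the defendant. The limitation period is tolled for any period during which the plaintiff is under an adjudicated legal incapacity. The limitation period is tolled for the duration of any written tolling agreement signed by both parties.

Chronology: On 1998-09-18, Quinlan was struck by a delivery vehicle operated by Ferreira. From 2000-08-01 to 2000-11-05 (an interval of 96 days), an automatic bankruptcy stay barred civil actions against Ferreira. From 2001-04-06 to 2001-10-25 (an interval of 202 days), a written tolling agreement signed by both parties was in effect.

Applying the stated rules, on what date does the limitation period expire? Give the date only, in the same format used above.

2002-01-10

The claim accrued on 1998-09-18, when the wrongful act occurred.
The untolled deadline — 30 months after 1998-09-18 — is 2001-03-18.
The period was tolled for 96 days by the automatic bankruptcy stay (2000-08-01 to 2000-11-05), pushing the deadline to 2001-06-22.
The period was tolled for 202 days by the written tolling agreement (2001-04-06 to 2001-10-25), pushing the deadline to 2002-01-10.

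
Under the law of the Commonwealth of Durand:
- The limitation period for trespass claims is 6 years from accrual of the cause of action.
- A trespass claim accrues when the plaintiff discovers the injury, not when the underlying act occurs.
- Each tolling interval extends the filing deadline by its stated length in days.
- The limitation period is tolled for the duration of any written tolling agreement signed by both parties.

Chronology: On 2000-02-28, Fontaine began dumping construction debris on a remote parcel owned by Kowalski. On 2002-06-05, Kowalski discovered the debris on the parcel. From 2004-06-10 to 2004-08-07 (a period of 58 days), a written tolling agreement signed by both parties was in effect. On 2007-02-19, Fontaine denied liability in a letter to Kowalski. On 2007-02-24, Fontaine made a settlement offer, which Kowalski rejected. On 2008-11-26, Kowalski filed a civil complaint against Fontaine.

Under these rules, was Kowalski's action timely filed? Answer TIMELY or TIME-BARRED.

TIME-BARRED

The claim did not accrue until Kowalski discovered the injury on 2002-06-05; the 2000-02-28 act date does not start the clock under the stated rule.
6 years from 2002-06-05 is 2008-06-05.
The period was tolled for 58 days by the written tolling agreement (2004-06-10 to 2004-08-07), pushing the deadline to 2008-08-02.
None of the other events listed affects the running of the period under the stated rules.
Filing on 2008-11-26 missed the 2008-08-02 deadline — the action is time-barred.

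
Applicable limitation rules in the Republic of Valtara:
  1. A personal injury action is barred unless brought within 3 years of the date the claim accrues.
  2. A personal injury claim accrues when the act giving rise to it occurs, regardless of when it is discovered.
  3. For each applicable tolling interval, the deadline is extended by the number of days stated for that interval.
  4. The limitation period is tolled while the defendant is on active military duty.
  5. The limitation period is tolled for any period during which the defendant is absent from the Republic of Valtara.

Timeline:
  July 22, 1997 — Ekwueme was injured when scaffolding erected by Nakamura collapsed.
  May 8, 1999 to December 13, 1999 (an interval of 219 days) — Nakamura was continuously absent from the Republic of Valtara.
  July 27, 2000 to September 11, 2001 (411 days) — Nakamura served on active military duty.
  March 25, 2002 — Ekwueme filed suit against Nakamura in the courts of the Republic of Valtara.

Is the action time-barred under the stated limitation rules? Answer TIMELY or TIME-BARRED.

The claim accrued on July 22, 1997, the date of the act.
Adding the 3 years base period to July 22, 1997 gives a deadline of July 22, 2000, before any tolling.
The period was tolled for 219 days by the defendant's absence from the jurisdiction (May 8, 1999 to December 13, 1999), pushing the deadline to February 26, 2001.
The defendant's active military service from July 27, 2000 to September 11, 2001 tolled the period for 411 days, extending the deadline to April 13, 2002.
Filing on March 25, 2002 beat the April 13, 2002 deadline — the action is timely.

TIMELY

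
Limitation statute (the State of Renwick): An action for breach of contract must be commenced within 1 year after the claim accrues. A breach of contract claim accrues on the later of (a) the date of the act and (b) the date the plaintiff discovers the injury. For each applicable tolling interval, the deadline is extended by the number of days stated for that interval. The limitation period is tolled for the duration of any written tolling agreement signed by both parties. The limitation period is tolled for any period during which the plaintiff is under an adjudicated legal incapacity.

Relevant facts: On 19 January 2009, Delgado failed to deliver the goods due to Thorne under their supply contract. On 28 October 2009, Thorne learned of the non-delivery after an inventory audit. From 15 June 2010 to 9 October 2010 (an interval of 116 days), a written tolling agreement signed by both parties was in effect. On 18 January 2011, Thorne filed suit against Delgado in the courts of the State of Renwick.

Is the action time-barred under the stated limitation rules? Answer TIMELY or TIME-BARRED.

Because discovery on 28 October 2009 post-dates the 19 January 2009 act, accrual under the later-of rule falls on 28 October 2009.
Adding the 1 year base period to 28 October 2009 gives a deadline of 28 October 2010, before any tolling.
Because the written tolling agreement ran from 15 June 2010 to 9 October 2010, the deadline is extended by 116 days to 21 February 2011.
Filing on 18 January 2011 beat the 21 February 2011 deadline — the action is timely.

TIMELY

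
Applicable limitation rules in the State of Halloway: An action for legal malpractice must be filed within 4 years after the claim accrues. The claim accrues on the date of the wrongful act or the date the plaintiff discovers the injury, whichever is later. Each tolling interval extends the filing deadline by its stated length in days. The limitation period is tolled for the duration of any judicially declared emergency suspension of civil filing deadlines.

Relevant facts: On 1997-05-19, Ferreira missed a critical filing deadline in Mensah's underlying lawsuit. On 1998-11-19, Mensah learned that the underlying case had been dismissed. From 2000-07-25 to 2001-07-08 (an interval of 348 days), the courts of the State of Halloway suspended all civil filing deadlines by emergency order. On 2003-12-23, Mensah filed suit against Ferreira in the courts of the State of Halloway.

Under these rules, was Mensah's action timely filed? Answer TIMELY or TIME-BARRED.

TIME-BARRED

The claim accrued on 1998-11-19 — the later of the 1997-05-19 act and the 1998-11-19 discovery.
The untolled deadline — 4 years after 1998-11-19 — is 2002-11-19.
Because the emergency suspension of filing deadlines ran from 2000-07-25 to 2001-07-08, the deadline is extended by 348 days to 2003-11-02.
Mensah filed on 2003-12-23, after the 2003-11-02 deadline, so the action is time-barred.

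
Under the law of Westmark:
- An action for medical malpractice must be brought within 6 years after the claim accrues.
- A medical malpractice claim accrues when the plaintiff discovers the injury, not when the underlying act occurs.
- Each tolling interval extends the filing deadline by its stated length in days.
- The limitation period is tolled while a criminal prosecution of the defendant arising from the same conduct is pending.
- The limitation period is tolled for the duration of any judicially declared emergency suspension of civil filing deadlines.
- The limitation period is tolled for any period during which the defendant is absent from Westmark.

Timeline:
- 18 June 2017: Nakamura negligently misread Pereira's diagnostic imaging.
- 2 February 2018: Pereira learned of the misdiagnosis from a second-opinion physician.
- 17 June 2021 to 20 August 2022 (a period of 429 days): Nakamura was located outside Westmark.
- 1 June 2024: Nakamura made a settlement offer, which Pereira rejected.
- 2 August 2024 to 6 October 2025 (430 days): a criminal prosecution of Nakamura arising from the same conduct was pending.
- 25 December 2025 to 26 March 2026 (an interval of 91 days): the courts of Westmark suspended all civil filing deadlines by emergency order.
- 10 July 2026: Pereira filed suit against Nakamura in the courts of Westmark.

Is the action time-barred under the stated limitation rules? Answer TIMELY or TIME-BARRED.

Accrual is tied to discovery, so the period began on 2 February 2018 rather than on 18 June 2017 when the act occurred.
The untolled deadline — 6 years after 2 February 2018 — is 2 February 2024.
The period was tolled for 429 days by the defendant's absence from the jurisdiction (17 June 2021 to 20 August 2022), pushing the deadline to 6 April 2025.
The period was tolled for 430 days by the pending criminal prosecution (2 August 2024 to 6 October 2025), pushing the deadline to 10 June 2026.
The period was tolled for 91 days by the emergency suspension of filing deadlines (25 December 2025 to 26 March 2026), pushing the deadline to 9 September 2026.
Nothing else in the chronology tolls or restarts the period.
Filing on 10 July 2026 beat the 9 September 2026 deadline — the action is timely.

TIMELY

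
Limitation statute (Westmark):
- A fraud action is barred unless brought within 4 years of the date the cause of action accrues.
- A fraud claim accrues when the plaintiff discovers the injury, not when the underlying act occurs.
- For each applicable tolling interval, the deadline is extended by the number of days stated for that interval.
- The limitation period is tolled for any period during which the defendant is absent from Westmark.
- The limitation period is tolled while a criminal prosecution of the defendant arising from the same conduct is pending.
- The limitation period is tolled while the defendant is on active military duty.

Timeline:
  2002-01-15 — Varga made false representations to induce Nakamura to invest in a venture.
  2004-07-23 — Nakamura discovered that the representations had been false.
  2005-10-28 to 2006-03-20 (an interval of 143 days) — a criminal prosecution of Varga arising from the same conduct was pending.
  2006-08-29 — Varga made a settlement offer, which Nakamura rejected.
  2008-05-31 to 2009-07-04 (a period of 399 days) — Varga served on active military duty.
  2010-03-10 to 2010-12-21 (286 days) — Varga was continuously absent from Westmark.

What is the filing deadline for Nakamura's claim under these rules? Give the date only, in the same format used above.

The claim did not accrue until Nakamura discovered the injury on 2004-07-23; the 2002-01-15 act date does not start the clock under the stated rule.
Adding the 4 years base period to 2004-07-23 gives a deadline of 2008-07-23, before any tolling.
The period was tolled for 143 days by the pending criminal prosecution (2005-10-28 to 2006-03-20), pushing the deadline to 2008-12-13.
The defendant's active military service from 2008-05-31 to 2009-07-04 tolled the period for 399 days, extending the deadline to 2010-01-16.
The defendant's absence from the jurisdiction from 2010-03-10 to 2010-12-21 began after the period had already run on 2010-01-16, so it has no tolling effect.
Nothing else in the chronology tolls or restarts the period.

2010-01-16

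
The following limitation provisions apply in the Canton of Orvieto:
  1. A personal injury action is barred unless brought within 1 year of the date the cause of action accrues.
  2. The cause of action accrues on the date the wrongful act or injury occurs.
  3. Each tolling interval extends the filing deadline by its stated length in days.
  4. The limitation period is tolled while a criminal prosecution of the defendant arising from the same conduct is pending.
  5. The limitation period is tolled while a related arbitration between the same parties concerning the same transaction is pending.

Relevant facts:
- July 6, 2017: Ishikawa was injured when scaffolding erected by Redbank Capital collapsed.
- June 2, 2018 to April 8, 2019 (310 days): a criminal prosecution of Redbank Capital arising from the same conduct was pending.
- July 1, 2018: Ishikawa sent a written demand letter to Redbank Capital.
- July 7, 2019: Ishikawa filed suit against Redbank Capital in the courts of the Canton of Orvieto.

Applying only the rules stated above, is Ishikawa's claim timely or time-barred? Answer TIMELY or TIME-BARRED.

The cause of action accrued on July 6, 2017, the date of the act.
The untolled deadline — 1 year after July 6, 2017 — is July 6, 2018.
Because the pending criminal prosecution ran from June 2, 2018 to April 8, 2019, the deadline is extended by 310 days to May 12, 2019.
None of the other events listed affects the running of the period under the stated rules.
Ishikawa filed on July 7, 2019, after the May 12, 2019 deadline, so the action is time-barred.

TIME-BARRED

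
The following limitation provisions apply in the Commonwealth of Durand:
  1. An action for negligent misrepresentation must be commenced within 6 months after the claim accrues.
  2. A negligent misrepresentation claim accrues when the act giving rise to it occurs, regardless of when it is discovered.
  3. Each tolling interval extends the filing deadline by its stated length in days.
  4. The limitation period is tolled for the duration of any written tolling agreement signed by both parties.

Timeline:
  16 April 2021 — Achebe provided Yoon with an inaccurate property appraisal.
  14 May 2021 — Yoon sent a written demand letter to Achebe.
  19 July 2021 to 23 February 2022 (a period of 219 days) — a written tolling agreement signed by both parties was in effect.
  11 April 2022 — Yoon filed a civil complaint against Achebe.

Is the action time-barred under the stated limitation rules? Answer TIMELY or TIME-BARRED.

The claim accrued on 16 April 2021, the date of the act.
6 months from 16 April 2021 is 16 October 2021.
The period was tolled for 219 days by the written tolling agreement (19 July 2021 to 23 February 2022), pushing the deadline to 23 May 2022.
The other events in the timeline have no effect on the limitation period under the stated rules.
The 11 April 2022 filing precedes the 23 May 2022 deadline; the claim is timely.

TIMELY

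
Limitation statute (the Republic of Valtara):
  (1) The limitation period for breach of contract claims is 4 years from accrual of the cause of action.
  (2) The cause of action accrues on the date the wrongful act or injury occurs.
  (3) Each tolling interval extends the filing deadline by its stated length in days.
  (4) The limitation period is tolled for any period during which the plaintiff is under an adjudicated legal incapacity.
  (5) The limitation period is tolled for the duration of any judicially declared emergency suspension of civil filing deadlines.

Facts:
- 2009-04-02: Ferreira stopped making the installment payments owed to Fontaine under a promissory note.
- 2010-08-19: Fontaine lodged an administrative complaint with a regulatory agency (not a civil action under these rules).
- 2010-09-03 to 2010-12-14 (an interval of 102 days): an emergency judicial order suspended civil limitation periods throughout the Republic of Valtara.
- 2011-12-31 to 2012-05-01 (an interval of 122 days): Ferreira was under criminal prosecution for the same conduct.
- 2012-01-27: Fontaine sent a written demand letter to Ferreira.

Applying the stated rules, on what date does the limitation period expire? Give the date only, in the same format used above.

2013-07-13

The claim accrued on 2009-04-02, when the wrongful act occurred.
The untolled deadline — 4 years after 2009-04-02 — is 2013-04-02.
The emergency suspension of filing deadlines from 2010-09-03 to 2010-12-14 tolled the period for 102 days, extending the deadline to 2013-07-13.
Although a criminal prosecution ran from 2011-12-31 to 2012-05-01, the stated rules do not make that a tolling event, so it is disregarded.
The other events in the timeline have no effect on the limitation period under the stated rules.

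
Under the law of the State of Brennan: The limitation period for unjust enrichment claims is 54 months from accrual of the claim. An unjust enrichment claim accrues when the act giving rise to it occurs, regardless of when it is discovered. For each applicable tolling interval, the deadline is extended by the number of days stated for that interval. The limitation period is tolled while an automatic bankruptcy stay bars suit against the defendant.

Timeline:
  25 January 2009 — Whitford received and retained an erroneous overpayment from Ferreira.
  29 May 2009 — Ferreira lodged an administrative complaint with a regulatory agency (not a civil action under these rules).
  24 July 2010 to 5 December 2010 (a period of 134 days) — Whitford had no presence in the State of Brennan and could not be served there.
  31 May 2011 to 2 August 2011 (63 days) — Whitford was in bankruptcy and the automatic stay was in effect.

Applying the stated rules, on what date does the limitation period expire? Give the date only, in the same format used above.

The claim accrued on 25 January 2009, the date of the act.
54 months from 25 January 2009 is 25 July 2013.
Because the automatic bankruptcy stay ran from 31 May 2011 to 2 August 2011, the deadline is extended by 63 days to 26 September 2013.
The defendant's absence from the jurisdiction from 24 July 2010 to 5 December 2010 does not toll the period, because no stated rule makes the defendant's absence a tolling event.
The other events in the timeline have no effect on the limitation period under the stated rules.

26 September 2013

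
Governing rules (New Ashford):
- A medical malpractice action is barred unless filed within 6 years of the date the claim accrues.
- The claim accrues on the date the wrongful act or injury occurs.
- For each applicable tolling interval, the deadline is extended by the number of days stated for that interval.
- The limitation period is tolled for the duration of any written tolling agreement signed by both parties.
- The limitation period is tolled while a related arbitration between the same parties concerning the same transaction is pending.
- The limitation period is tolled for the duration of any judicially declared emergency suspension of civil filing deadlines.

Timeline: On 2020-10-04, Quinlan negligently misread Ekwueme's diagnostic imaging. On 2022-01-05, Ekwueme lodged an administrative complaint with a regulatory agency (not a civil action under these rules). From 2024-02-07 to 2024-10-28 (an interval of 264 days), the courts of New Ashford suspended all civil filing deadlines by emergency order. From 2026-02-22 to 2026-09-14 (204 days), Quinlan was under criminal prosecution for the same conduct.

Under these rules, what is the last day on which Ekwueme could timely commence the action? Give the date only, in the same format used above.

The claim accrued on 2020-10-04, the date of the act.
Adding the 6 years base period to 2020-10-04 gives a deadline of 2026-10-04, before any tolling.
The emergency suspension of filing deadlines from 2024-02-07 to 2024-10-28 tolled the period for 264 days, extending the deadline to 2027-06-25.
No stated provision tolls the period for a criminal prosecution, so the interval from 2026-02-22 to 2026-09-14 has no effect on the deadline.
The other events in the timeline have no effect on the limitation period under the stated rules.

2027-06-25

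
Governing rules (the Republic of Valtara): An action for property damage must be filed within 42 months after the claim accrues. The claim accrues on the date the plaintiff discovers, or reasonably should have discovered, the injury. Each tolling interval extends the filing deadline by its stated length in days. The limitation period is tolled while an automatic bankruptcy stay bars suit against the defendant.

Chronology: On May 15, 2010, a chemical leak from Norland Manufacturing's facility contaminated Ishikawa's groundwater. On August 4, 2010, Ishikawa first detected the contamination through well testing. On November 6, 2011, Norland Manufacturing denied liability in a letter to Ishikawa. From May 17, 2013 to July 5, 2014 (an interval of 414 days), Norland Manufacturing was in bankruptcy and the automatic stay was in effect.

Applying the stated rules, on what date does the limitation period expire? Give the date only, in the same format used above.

Under the discovery rule, the claim accrued on August 4, 2010, when Ishikawa discovered the injury — not on the May 15, 2010 date of the underlying act.
42 months from August 4, 2010 is February 4, 2014.
Because the automatic bankruptcy stay ran from May 17, 2013 to July 5, 2014, the deadline is extended by 414 days to March 25, 2015.
None of the other events listed affects the running of the period under the stated rules.

March 25, 2015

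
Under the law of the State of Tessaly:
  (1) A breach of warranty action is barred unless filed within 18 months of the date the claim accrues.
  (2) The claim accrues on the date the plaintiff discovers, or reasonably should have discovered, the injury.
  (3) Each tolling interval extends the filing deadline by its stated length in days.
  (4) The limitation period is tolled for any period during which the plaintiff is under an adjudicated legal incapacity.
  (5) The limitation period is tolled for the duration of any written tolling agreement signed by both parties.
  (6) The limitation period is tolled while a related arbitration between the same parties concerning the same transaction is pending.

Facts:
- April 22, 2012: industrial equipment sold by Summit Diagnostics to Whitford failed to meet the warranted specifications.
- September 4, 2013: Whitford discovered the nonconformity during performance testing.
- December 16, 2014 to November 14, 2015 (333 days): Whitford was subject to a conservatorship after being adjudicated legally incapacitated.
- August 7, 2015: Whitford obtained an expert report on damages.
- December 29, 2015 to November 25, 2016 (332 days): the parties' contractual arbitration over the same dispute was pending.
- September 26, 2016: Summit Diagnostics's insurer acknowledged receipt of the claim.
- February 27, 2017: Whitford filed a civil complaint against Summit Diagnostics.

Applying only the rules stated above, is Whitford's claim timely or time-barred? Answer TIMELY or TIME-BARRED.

Under the discovery rule, the claim accrued on September 4, 2013, when Whitford discovered the injury — not on the April 22, 2012 date of the underlying act.
18 months from September 4, 2013 is March 4, 2015.
The period was tolled for 333 days by the plaintiff's legal incapacity (December 16, 2014 to November 14, 2015), pushing the deadline to January 31, 2016.
Because the pending related arbitration ran from December 29, 2015 to November 25, 2016, the deadline is extended by 332 days to December 28, 2016.
None of the other events listed affects the running of the period under the stated rules.
Filing on February 27, 2017 missed the December 28, 2016 deadline — the action is time-barred.

TIME-BARRED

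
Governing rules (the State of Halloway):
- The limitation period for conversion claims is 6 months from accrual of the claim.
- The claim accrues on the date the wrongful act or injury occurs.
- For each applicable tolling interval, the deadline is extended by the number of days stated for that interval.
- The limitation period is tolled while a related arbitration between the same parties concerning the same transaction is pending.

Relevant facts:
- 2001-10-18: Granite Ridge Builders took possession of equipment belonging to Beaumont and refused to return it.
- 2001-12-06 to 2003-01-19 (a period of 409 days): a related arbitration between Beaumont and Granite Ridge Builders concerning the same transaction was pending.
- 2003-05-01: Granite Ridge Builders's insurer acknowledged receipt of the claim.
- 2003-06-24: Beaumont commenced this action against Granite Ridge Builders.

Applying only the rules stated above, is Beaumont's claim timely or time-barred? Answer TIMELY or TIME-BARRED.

TIME-BARRED

The limitation period began to run on 2001-10-18.
The untolled deadline — 6 months after 2001-10-18 — is 2002-04-18.
The period was tolled for 409 days by the pending related arbitration (2001-12-06 to 2003-01-19), pushing the deadline to 2003-06-01.
Nothing else in the chronology tolls or restarts the period.
Beaumont filed on 2003-06-24, after the 2003-06-01 deadline, so the action is time-barred.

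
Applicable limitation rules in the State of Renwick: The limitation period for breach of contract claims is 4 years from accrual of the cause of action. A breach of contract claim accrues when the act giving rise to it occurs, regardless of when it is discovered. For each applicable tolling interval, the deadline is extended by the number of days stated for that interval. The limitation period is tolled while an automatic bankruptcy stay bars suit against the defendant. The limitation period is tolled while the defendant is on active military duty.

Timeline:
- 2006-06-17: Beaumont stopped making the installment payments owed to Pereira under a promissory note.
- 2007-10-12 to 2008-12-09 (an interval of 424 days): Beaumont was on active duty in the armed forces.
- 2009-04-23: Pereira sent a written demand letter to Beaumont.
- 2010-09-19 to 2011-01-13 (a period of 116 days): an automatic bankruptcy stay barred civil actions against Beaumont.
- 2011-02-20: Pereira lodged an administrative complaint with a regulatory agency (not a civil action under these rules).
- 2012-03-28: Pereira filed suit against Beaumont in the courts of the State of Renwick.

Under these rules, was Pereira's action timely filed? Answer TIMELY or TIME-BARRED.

The cause of action accrued on 2006-06-17, the date of the act.
The untolled deadline — 4 years after 2006-06-17 — is 2010-06-17.
The defendant's active military service from 2007-10-12 to 2008-12-09 tolled the period for 424 days, extending the deadline to 2011-08-15.
The automatic bankruptcy stay from 2010-09-19 to 2011-01-13 tolled the period for 116 days, extending the deadline to 2011-12-09.
Nothing else in the chronology tolls or restarts the period.
Pereira filed on 2012-03-28, after the 2011-12-09 deadline, so the action is time-barred.

TIME-BARRED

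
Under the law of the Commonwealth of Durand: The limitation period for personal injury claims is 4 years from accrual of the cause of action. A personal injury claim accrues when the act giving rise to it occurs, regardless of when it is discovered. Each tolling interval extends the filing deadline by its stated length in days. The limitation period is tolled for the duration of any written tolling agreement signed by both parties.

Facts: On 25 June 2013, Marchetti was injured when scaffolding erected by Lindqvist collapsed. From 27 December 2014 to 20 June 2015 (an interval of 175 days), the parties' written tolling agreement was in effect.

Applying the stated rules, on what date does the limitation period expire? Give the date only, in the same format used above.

17 December 2017

The cause of action accrued on 25 June 2013, the date of the act.
The untolled deadline — 4 years after 25 June 2013 — is 25 June 2017.
Because the written tolling agreement ran from 27 December 2014 to 20 June 2015, the deadline is extended by 175 days to 17 December 2017.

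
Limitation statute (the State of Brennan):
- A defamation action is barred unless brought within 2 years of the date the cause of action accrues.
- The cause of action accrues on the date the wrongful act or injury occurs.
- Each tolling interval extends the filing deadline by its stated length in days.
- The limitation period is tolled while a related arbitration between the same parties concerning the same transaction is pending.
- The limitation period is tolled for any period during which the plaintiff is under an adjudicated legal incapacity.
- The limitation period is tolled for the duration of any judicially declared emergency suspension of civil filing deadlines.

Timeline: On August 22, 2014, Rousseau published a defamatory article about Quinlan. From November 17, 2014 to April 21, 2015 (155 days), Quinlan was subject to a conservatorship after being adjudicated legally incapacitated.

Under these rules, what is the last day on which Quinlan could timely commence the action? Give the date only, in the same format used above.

The cause of action accrued on August 22, 2014, the date of the act.
Adding the 2 years base period to August 22, 2014 gives a deadline of August 22, 2016, before any tolling.
The period was tolled for 155 days by the plaintiff's legal incapacity (November 17, 2014 to April 21, 2015), pushing the deadline to January 24, 2017.

January 24, 2017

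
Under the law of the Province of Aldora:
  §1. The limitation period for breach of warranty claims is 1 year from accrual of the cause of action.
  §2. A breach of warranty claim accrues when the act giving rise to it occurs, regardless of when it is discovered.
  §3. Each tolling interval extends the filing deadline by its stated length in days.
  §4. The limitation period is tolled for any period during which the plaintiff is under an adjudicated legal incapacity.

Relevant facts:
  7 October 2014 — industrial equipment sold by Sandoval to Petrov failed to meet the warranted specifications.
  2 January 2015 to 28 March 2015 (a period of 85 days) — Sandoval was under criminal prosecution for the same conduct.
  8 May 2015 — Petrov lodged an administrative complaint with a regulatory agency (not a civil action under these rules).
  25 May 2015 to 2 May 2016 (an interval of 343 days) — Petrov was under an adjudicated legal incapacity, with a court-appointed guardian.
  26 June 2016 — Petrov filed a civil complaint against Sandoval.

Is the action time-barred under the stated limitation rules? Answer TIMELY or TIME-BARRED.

The limitation period began to run on 7 October 2014.
Adding the 1 year base period to 7 October 2014 gives a deadline of 7 October 2015, before any tolling.
Because the plaintiff's legal incapacity ran from 25 May 2015 to 2 May 2016, the deadline is extended by 343 days to 14 September 2016.
Although a criminal prosecution ran from 2 January 2015 to 28 March 2015, the stated rules do not make that a tolling event, so it is disregarded.
None of the other events listed affects the running of the period under the stated rules.
The 26 June 2016 filing precedes the 14 September 2016 deadline; the claim is timely.

TIMELY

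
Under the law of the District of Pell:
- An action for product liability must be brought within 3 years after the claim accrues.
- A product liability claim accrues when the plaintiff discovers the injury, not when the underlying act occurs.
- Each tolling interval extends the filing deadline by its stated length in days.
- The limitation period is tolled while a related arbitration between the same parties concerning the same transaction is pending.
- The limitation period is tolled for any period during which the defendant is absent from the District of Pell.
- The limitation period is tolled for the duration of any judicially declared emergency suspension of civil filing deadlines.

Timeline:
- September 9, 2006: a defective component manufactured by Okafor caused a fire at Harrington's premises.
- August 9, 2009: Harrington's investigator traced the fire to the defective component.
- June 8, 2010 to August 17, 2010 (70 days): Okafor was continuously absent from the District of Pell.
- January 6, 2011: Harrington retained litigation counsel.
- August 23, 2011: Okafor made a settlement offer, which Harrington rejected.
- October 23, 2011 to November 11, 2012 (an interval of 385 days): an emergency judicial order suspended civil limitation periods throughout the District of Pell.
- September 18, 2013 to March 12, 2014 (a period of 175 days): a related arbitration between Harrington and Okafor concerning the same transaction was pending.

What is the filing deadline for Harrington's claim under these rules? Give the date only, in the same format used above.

May 1, 2014

Under the discovery rule, the claim accrued on August 9, 2009, when Harrington discovered the injury — not on the September 9, 2006 date of the underlying act.
The untolled deadline — 3 years after August 9, 2009 — is August 9, 2012.
The defendant's absence from the jurisdiction from June 8, 2010 to August 17, 2010 tolled the period for 70 days, extending the deadline to October 18, 2012.
The period was tolled for 385 days by the emergency suspension of filing deadlines (October 23, 2011 to November 11, 2012), pushing the deadline to November 7, 2013.
Because the pending related arbitration ran from September 18, 2013 to March 12, 2014, the deadline is extended by 175 days to May 1, 2014.
Nothing else in the chronology tolls or restarts the period.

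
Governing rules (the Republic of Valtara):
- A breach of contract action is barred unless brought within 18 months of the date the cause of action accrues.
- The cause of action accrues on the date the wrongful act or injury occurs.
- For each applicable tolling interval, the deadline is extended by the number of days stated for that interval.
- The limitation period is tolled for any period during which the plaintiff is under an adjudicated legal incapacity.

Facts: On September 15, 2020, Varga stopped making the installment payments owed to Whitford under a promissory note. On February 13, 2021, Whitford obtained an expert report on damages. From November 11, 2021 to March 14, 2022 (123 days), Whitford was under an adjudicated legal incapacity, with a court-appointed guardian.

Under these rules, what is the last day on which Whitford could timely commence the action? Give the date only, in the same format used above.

The cause of action accrued on September 15, 2020, the date of the act.
Adding the 18 months base period to September 15, 2020 gives a deadline of March 15, 2022, before any tolling.
Because the plaintiff's legal incapacity ran from November 11, 2021 to March 14, 2022, the deadline is extended by 123 days to July 16, 2022.
Nothing else in the chronology tolls or restarts the period.

July 16, 2022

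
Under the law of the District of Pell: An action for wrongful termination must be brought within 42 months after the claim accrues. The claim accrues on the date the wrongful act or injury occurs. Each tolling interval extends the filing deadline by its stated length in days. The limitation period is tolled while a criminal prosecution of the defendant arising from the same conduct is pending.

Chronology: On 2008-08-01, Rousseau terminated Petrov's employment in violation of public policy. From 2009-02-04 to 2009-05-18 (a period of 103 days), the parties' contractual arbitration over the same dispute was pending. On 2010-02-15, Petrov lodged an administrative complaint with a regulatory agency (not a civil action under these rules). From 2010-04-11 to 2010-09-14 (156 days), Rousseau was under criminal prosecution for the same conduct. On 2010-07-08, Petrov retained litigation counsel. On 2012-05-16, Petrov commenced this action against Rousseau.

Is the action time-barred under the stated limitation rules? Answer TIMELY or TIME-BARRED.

The claim accrued on 2008-08-01, the date of the act.
42 months from 2008-08-01 is 2012-02-01.
The pending criminal prosecution from 2010-04-11 to 2010-09-14 tolled the period for 156 days, extending the deadline to 2012-07-06.
The pending related arbitration from 2009-02-04 to 2009-05-18 does not toll the period, because no stated rule makes a pending arbitration a tolling event.
The other events in the timeline have no effect on the limitation period under the stated rules.
Petrov filed on 2012-05-16, before the 2012-07-06 deadline, so the action is timely.

TIMELY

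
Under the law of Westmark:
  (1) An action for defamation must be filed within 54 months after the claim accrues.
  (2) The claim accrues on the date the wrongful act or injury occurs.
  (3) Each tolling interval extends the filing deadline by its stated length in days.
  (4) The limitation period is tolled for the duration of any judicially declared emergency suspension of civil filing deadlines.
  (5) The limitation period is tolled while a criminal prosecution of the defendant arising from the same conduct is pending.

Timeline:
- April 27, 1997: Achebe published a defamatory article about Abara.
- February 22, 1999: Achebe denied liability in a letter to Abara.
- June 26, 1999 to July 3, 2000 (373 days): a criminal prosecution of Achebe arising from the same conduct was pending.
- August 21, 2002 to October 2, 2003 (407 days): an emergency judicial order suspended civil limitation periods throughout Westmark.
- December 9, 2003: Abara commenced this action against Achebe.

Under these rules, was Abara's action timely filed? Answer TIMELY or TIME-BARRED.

The claim accrued on April 27, 1997, the date of the act.
The untolled deadline — 54 months after April 27, 1997 — is October 27, 2001.
Because the pending criminal prosecution ran from June 26, 1999 to July 3, 2000, the deadline is extended by 373 days to November 4, 2002.
The emergency suspension of filing deadlines from August 21, 2002 to October 2, 2003 tolled the period for 407 days, extending the deadline to December 16, 2003.
Nothing else in the chronology tolls or restarts the period.
The December 9, 2003 filing precedes the December 16, 2003 deadline; the claim is timely.

TIMELY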